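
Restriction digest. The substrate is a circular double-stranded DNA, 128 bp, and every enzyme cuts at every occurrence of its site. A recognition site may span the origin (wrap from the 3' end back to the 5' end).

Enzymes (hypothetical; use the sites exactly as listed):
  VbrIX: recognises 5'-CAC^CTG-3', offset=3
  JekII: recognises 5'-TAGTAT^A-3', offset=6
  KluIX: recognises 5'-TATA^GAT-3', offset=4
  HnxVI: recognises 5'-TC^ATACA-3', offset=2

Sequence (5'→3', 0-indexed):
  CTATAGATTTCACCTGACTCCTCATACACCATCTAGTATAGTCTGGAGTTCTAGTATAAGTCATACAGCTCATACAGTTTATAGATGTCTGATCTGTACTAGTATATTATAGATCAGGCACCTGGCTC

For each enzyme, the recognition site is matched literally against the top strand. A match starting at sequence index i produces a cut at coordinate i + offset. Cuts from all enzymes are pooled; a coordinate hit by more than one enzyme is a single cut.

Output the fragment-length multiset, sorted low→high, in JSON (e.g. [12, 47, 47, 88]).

Scan for sites:
  VbrIX CACCTG/3: at [10, 118] ⇒ [13, 121]
  JekII TAGTATA/6: at [33, 51, 99] ⇒ [39, 57, 105]
  KluIX TATAGAT/4: at [1, 79, 107] ⇒ [5, 83, 111]
  HnxVI TCATACA/2: at [21, 60, 69] ⇒ [23, 62, 71]

Pooled cuts: [5, 13, 23, 39, 57, 62, 71, 83, 105, 111, 121]

Fragment lengths:
  5→13: 8 bp
  13→23: 10 bp
  23→39: 16 bp
  39→57: 18 bp
  57→62: 5 bp
  62→71: 9 bp
  71→83: 12 bp
  83→105: 22 bp
  105→111: 6 bp
  111→121: 10 bp
  121→5 (wrap): 128-121+5 = 12 bp

[5,6,8,9,10,10,12,12,16,18,22]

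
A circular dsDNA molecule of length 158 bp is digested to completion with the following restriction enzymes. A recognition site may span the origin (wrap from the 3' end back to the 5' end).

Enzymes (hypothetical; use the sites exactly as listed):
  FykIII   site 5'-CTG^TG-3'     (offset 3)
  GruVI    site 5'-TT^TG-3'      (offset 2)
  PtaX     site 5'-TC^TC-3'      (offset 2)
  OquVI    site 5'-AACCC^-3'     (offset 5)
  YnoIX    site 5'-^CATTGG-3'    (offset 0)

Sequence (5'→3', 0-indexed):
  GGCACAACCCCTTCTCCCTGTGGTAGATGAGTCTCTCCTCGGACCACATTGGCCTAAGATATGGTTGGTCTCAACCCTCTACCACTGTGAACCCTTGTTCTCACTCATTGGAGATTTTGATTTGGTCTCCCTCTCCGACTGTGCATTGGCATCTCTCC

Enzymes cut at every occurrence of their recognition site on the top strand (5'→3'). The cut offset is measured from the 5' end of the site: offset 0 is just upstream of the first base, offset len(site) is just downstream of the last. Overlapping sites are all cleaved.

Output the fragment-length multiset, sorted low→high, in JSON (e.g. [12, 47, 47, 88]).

Scan for sites:
  FykIII (CTGTG, off=3): starts [17, 84, 138] → cuts [20, 87, 141]
  GruVI (TTTG, off=2): starts [115, 120] → cuts [117, 122]
  PtaX (TCTC, off=2): starts [12, 31, 33, 68, 98, 125, 131, 151, 153] → cuts [14, 33, 35, 70, 100, 127, 133, 153, 155]
  OquVI (AACCC, off=5): starts [5, 72, 89] → cuts [10, 77, 94]
  YnoIX (CATTGG, off=0): starts [46, 105, 143] → cuts [46, 105, 143]

Pooled cuts: [10, 14, 20, 33, 35, 46, 70, 77, 87, 94, 100, 105, 117, 122, 127, 133, 141, 143, 153, 155]

Fragments:
  10→14: 4 bp
  14→20: 6 bp
  20→33: 13 bp
  33→35: 2 bp
  35→46: 11 bp
  46→70: 24 bp
  70→77: 7 bp
  77→87: 10 bp
  87→94: 7 bp
  94→100: 6 bp
  100→105: 5 bp
  105→117: 12 bp
  117→122: 5 bp
  122→127: 5 bp
  127→133: 6 bp
  133→141: 8 bp
  141→143: 2 bp
  143→153: 10 bp
  153→155: 2 bp
  155→10 (wrap): 158-155+10 = 13 bp

[2,2,2,4,5,5,5,6,6,6,7,7,8,10,10,11,12,13,13,24]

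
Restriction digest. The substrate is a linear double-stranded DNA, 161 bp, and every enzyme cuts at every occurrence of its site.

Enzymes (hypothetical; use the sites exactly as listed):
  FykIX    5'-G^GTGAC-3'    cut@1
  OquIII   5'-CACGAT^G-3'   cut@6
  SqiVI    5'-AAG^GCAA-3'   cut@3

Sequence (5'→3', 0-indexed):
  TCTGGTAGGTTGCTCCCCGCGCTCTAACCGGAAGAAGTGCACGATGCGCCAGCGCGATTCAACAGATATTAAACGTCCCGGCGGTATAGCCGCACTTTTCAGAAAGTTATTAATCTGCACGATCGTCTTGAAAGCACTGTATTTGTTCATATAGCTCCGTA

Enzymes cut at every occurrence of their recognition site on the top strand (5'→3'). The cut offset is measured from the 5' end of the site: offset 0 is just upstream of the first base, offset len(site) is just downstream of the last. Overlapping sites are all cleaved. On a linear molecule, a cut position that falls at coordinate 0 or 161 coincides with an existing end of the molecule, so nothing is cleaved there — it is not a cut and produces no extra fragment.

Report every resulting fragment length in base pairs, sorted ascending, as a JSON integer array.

[45,116]

Site scan:
  FykIX (GGTGAC, off=1): no sites
  OquIII (CACGATG, off=6): starts [39] → cuts [45]
  SqiVI (AAGGCAA, off=3): no sites

All cut coordinates (distinct, sorted): [45]

Fragments:
  [0,45): 45 bp
  [45,161): 116 bp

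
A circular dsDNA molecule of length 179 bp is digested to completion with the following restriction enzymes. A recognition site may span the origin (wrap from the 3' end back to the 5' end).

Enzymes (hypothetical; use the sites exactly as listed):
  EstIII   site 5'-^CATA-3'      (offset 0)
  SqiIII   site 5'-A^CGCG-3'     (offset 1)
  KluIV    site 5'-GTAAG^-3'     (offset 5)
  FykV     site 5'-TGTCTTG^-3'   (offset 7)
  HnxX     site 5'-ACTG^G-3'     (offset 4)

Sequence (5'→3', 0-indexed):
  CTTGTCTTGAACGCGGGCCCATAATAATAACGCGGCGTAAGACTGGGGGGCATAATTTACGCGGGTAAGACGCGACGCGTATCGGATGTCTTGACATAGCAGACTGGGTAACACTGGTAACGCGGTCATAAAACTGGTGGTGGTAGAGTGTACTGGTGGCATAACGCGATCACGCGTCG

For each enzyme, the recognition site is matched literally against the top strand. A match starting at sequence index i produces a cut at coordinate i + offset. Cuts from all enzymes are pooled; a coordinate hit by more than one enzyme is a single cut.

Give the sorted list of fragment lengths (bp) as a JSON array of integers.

[1,1,2,4,4,4,5,5,5,6,8,8,9,10,10,10,11,11,12,16,18,19]

Site scan:
  EstIII (CATA, off=0): starts [19, 50, 94, 126, 159] → cuts [19, 50, 94, 126, 159]
  SqiIII (ACGCG, off=1): starts [10, 29, 58, 69, 74, 119, 163, 171] → cuts [11, 30, 59, 70, 75, 120, 164, 172]
  KluIV (GTAAG, off=5): starts [36, 64] → cuts [41, 69]
  FykV (TGTCTTG, off=7): starts [2, 86] → cuts [9, 93]
  HnxX (ACTGG, off=4): starts [41, 102, 112, 132, 151] → cuts [45, 106, 116, 136, 155]

All cut coordinates (distinct, sorted): [9, 11, 19, 30, 41, 45, 50, 59, 69, 70, 75, 93, 94, 106, 116, 120, 126, 136, 155, 159, 164, 172]

Fragment lengths:
  9→11: 2 bp
  11→19: 8 bp
  19→30: 11 bp
  30→41: 11 bp
  41→45: 4 bp
  45→50: 5 bp
  50→59: 9 bp
  59→69: 10 bp
  69→70: 1 bp
  70→75: 5 bp
  75→93: 18 bp
  93→94: 1 bp
  94→106: 12 bp
  106→116: 10 bp
  116→120: 4 bp
  120→126: 6 bp
  126→136: 10 bp
  136→155: 19 bp
  155→159: 4 bp
  159→164: 5 bp
  164→172: 8 bp
  172→9 (wrap): 179-172+9 = 16 bp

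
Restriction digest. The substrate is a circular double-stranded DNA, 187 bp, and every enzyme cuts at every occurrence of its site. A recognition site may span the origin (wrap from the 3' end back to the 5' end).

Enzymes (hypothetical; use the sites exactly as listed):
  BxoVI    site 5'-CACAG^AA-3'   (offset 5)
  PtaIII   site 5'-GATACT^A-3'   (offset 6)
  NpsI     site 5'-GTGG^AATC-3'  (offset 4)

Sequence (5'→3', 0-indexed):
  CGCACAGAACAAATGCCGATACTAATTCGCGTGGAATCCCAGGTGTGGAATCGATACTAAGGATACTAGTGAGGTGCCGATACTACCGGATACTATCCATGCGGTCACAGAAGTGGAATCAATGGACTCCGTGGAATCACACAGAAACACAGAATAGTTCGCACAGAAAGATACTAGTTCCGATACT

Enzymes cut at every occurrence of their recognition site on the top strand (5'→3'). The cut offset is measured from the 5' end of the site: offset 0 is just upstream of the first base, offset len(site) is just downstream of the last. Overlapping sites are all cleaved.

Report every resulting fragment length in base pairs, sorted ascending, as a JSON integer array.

Scan for sites:
  BxoVI CACAGAA/5: at [2, 105, 139, 147, 161] ⇒ [7, 110, 144, 152, 166]
  PtaIII GATACTA/6: at [17, 52, 61, 78, 88, 169] ⇒ [23, 58, 67, 84, 94, 175]
  NpsI GTGGAATC/4: at [30, 44, 112, 130] ⇒ [34, 48, 116, 134]

All cut coordinates (distinct, sorted): [7, 23, 34, 48, 58, 67, 84, 94, 110, 116, 134, 144, 152, 166, 175]

Fragments:
  7→23: 16 bp
  23→34: 11 bp
  34→48: 14 bp
  48→58: 10 bp
  58→67: 9 bp
  67→84: 17 bp
  84→94: 10 bp
  94→110: 16 bp
  110→116: 6 bp
  116→134: 18 bp
  134→144: 10 bp
  144→152: 8 bp
  152→166: 14 bp
  166→175: 9 bp
  175→7 (wrap): 187-175+7 = 19 bp

[6,8,9,9,10,10,10,11,14,14,16,16,17,18,19]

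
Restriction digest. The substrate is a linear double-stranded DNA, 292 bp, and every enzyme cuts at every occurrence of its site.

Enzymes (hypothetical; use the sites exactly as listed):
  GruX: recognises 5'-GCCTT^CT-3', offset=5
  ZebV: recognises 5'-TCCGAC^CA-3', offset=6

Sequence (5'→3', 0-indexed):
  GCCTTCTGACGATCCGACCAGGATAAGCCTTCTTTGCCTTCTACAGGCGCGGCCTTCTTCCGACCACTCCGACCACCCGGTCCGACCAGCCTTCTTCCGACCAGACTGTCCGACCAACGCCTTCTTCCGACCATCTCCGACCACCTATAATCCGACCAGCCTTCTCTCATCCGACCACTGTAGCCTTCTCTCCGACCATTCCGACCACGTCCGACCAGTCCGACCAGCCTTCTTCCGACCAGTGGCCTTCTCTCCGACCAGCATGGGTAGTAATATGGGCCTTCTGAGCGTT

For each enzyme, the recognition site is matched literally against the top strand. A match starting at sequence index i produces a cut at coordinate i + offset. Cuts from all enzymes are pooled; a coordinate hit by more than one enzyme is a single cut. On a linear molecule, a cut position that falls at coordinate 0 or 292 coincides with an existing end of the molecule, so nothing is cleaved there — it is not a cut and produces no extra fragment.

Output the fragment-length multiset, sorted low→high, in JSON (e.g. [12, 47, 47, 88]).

[5,7,7,7,8,8,8,8,9,9,9,9,9,9,9,9,10,10,10,12,12,13,13,13,13,15,16,25]

Scan for sites:
  GruX (GCCTTCT, off=5): starts [0, 26, 35, 51, 88, 118, 158, 182, 226, 244, 278] → cuts [5, 31, 40, 56, 93, 123, 163, 187, 231, 249, 283]
  ZebV (TCCGACCA, off=6): starts [12, 58, 67, 80, 95, 108, 125, 135, 150, 169, 190, 199, 209, 218, 233, 252] → cuts [18, 64, 73, 86, 101, 114, 131, 141, 156, 175, 196, 205, 215, 224, 239, 258]

Pooled cuts: [5, 18, 31, 40, 56, 64, 73, 86, 93, 101, 114, 123, 131, 141, 156, 163, 175, 187, 196, 205, 215, 224, 231, 239, 249, 258, 283]

Fragments:
  [0,5): 5 bp
  [5,18): 13 bp
  [18,31): 13 bp
  [31,40): 9 bp
  [40,56): 16 bp
  [56,64): 8 bp
  [64,73): 9 bp
  [73,86): 13 bp
  [86,93): 7 bp
  [93,101): 8 bp
  [101,114): 13 bp
  [114,123): 9 bp
  [123,131): 8 bp
  [131,141): 10 bp
  [141,156): 15 bp
  [156,163): 7 bp
  [163,175): 12 bp
  [175,187): 12 bp
  [187,196): 9 bp
  [196,205): 9 bp
  [205,215): 10 bp
  [215,224): 9 bp
  [224,231): 7 bp
  [231,239): 8 bp
  [239,249): 10 bp
  [249,258): 9 bp
  [258,283): 25 bp
  [283,292): 9 bp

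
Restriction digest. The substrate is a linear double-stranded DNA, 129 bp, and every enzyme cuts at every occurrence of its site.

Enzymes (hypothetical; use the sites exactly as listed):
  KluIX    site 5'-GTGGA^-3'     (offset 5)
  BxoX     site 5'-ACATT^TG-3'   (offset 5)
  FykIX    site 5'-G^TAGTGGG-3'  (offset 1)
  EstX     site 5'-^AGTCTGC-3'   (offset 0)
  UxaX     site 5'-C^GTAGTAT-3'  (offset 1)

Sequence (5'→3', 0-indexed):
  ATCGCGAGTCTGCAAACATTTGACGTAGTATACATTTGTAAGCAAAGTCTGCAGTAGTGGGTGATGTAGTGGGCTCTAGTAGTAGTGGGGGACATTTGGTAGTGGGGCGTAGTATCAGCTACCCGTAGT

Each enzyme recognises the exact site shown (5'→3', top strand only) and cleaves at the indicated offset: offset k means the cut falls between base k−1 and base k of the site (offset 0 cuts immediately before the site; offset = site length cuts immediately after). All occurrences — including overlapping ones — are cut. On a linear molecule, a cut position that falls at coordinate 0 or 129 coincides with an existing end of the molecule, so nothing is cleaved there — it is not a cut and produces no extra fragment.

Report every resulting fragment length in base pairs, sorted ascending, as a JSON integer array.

[3,4,6,9,9,9,12,12,14,14,16,21]

Per-enzyme occurrences:
  KluIX (GTGGA, off=5): no sites
  BxoX (ACATTTG, off=5): starts [15, 31, 91] → cuts [20, 36, 96]
  FykIX (GTAGTGGG, off=1): starts [53, 65, 81, 98] → cuts [54, 66, 82, 99]
  EstX (AGTCTGC, off=0): starts [6, 45] → cuts [6, 45]
  UxaX (CGTAGTAT, off=1): starts [23, 107] → cuts [24, 108]

All cut coordinates (distinct, sorted): [6, 20, 24, 36, 45, 54, 66, 82, 96, 99, 108]

Fragments:
  [0,6): 6 bp
  [6,20): 14 bp
  [20,24): 4 bp
  [24,36): 12 bp
  [36,45): 9 bp
  [45,54): 9 bp
  [54,66): 12 bp
  [66,82): 16 bp
  [82,96): 14 bp
  [96,99): 3 bp
  [99,108): 9 bp
  [108,129): 21 bp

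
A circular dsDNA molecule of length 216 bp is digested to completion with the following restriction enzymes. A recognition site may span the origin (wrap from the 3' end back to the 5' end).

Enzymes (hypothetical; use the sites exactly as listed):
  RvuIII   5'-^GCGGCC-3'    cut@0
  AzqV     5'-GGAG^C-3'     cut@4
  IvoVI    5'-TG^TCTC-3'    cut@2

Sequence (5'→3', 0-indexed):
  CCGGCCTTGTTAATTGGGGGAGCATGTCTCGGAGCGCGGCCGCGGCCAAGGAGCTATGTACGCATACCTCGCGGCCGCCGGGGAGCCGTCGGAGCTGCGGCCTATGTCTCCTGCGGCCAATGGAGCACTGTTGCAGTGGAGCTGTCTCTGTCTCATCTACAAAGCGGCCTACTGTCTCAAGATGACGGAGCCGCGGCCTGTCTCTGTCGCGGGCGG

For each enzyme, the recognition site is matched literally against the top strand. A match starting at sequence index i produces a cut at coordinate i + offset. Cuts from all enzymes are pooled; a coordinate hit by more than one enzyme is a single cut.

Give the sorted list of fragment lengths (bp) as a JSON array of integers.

[1,2,2,3,4,6,6,6,8,8,9,10,11,12,12,13,13,15,16,16,17,26]

Scan for sites:
  RvuIII GCGGCC/0: at [35, 41, 70, 96, 112, 163, 192, 212] ⇒ [35, 41, 70, 96, 112, 163, 192, 212]
  AzqV GGAGC/4: at [18, 30, 49, 81, 90, 121, 137, 186] ⇒ [22, 34, 53, 85, 94, 125, 141, 190]
  IvoVI TGTCTC/2: at [24, 104, 142, 148, 172, 198] ⇒ [26, 106, 144, 150, 174, 200]

Pooled cuts: [22, 26, 34, 35, 41, 53, 70, 85, 94, 96, 106, 112, 125, 141, 144, 150, 163, 174, 190, 192, 200, 212]

Fragments:
  22→26: 4 bp
  26→34: 8 bp
  34→35: 1 bp
  35→41: 6 bp
  41→53: 12 bp
  53→70: 17 bp
  70→85: 15 bp
  85→94: 9 bp
  94→96: 2 bp
  96→106: 10 bp
  106→112: 6 bp
  112→125: 13 bp
  125→141: 16 bp
  141→144: 3 bp
  144→150: 6 bp
  150→163: 13 bp
  163→174: 11 bp
  174→190: 16 bp
  190→192: 2 bp
  192→200: 8 bp
  200→212: 12 bp
  212→22 (wrap): 216-212+22 = 26 bp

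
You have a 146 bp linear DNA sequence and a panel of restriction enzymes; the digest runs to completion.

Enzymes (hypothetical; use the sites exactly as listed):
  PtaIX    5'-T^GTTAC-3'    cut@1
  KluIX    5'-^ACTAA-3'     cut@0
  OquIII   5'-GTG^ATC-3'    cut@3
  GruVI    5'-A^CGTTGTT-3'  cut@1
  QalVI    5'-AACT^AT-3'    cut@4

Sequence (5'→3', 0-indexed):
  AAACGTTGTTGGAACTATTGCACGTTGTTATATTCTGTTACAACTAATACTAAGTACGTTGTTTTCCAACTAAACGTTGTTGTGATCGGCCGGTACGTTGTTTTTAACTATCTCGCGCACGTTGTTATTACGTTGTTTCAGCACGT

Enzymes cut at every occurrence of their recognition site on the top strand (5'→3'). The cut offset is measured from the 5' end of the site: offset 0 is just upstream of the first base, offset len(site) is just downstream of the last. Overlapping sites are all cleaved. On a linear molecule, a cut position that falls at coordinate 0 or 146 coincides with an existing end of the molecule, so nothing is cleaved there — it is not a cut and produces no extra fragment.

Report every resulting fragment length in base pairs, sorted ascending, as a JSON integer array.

Per-enzyme occurrences:
  PtaIX TGTTAC/1: at [35] ⇒ [36]
  KluIX ACTAA/0: at [42, 48, 68] ⇒ [42, 48, 68]
  OquIII GTGATC/3: at [81] ⇒ [84]
  GruVI ACGTTGTT/1: at [2, 21, 55, 73, 94, 118, 129] ⇒ [3, 22, 56, 74, 95, 119, 130]
  QalVI AACTAT/4: at [12, 105] ⇒ [16, 109]

All cut coordinates (distinct, sorted): [3, 16, 22, 36, 42, 48, 56, 68, 74, 84, 95, 109, 119, 130]

Fragments:
  [0,3): 3 bp
  [3,16): 13 bp
  [16,22): 6 bp
  [22,36): 14 bp
  [36,42): 6 bp
  [42,48): 6 bp
  [48,56): 8 bp
  [56,68): 12 bp
  [68,74): 6 bp
  [74,84): 10 bp
  [84,95): 11 bp
  [95,109): 14 bp
  [109,119): 10 bp
  [119,130): 11 bp
  [130,146): 16 bp

[3,6,6,6,6,8,10,10,11,11,12,13,14,14,16]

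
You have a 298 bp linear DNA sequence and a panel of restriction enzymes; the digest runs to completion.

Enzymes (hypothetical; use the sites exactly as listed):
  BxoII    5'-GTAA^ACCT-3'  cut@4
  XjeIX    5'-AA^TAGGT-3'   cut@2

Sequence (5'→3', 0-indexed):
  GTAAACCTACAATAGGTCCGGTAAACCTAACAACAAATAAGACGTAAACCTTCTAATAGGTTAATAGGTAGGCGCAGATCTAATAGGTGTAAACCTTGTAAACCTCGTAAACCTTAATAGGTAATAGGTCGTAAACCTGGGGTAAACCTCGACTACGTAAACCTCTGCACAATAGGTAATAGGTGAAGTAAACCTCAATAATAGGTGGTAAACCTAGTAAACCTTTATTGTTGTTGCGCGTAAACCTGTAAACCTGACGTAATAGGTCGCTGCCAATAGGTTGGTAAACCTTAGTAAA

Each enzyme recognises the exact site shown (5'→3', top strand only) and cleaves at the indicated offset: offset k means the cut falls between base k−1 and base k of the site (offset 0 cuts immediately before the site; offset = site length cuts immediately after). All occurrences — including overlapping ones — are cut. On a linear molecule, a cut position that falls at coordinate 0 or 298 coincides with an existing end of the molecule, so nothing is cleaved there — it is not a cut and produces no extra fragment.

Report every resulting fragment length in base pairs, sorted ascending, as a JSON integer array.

[4,7,7,7,8,8,8,9,9,9,9,9,10,10,10,11,11,11,11,12,12,12,14,15,19,23,23]

Per-enzyme occurrences:
  BxoII GTAAACCT/4: at [0, 20, 43, 88, 97, 106, 130, 141, 156, 187, 207, 216, 239, 247, 283] ⇒ [4, 24, 47, 92, 101, 110, 134, 145, 160, 191, 211, 220, 243, 251, 287]
  XjeIX AATAGGT/2: at [10, 54, 62, 81, 115, 122, 170, 177, 199, 260, 274] ⇒ [12, 56, 64, 83, 117, 124, 172, 179, 201, 262, 276]

Pooled cuts: [4, 12, 24, 47, 56, 64, 83, 92, 101, 110, 117, 124, 134, 145, 160, 172, 179, 191, 201, 211, 220, 243, 251, 262, 276, 287]

Fragment lengths:
  [0,4): 4 bp
  [4,12): 8 bp
  [12,24): 12 bp
  [24,47): 23 bp
  [47,56): 9 bp
  [56,64): 8 bp
  [64,83): 19 bp
  [83,92): 9 bp
  [92,101): 9 bp
  [101,110): 9 bp
  [110,117): 7 bp
  [117,124): 7 bp
  [124,134): 10 bp
  [134,145): 11 bp
  [145,160): 15 bp
  [160,172): 12 bp
  [172,179): 7 bp
  [179,191): 12 bp
  [191,201): 10 bp
  [201,211): 10 bp
  [211,220): 9 bp
  [220,243): 23 bp
  [243,251): 8 bp
  [251,262): 11 bp
  [262,276): 14 bp
  [276,287): 11 bp
  [287,298): 11 bp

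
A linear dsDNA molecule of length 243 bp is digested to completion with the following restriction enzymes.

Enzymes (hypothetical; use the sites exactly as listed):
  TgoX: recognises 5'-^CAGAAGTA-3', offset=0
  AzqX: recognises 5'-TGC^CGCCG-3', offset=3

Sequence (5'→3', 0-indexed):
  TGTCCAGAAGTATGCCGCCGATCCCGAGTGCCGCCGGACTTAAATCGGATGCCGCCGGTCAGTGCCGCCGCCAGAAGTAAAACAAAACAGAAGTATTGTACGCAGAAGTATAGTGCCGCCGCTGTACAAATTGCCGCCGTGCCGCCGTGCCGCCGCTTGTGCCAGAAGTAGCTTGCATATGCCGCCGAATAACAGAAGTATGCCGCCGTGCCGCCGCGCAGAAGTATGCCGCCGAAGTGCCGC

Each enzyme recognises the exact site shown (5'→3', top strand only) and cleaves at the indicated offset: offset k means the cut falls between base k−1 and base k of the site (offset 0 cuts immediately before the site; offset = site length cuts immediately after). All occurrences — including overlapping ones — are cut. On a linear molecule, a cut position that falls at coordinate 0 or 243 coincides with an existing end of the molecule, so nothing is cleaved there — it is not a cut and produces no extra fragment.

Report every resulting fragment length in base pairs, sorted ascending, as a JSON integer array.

Scan for sites:
  TgoX CAGAAGTA/0: at [4, 71, 87, 102, 162, 192, 218] ⇒ [4, 71, 87, 102, 162, 192, 218]
  AzqX TGCCGCCG/3: at [12, 28, 49, 62, 113, 131, 139, 147, 179, 200, 208, 226] ⇒ [15, 31, 52, 65, 116, 134, 142, 150, 182, 203, 211, 229]

All cut coordinates (distinct, sorted): [4, 15, 31, 52, 65, 71, 87, 102, 116, 134, 142, 150, 162, 182, 192, 203, 211, 218, 229]

Fragment lengths:
  [0,4): 4 bp
  [4,15): 11 bp
  [15,31): 16 bp
  [31,52): 21 bp
  [52,65): 13 bp
  [65,71): 6 bp
  [71,87): 16 bp
  [87,102): 15 bp
  [102,116): 14 bp
  [116,134): 18 bp
  [134,142): 8 bp
  [142,150): 8 bp
  [150,162): 12 bp
  [162,182): 20 bp
  [182,192): 10 bp
  [192,203): 11 bp
  [203,211): 8 bp
  [211,218): 7 bp
  [218,229): 11 bp
  [229,243): 14 bp

[4,6,7,8,8,8,10,11,11,11,12,13,14,14,15,16,16,18,20,21]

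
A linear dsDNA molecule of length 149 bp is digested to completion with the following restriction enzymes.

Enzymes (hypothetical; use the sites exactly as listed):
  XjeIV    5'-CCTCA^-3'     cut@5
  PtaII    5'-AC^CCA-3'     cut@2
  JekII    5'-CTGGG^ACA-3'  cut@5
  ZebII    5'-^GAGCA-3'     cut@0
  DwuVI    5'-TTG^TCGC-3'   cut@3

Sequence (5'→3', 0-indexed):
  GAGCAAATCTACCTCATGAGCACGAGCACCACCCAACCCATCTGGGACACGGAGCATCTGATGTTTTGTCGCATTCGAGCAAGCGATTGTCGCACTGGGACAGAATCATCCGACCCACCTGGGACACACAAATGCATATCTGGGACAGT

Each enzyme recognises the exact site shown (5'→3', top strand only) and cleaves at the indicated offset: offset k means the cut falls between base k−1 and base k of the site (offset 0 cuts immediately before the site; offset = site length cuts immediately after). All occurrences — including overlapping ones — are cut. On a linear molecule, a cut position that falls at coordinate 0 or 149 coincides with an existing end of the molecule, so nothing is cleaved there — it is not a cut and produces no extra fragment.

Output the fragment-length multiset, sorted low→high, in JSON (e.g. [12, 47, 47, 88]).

[1,5,5,5,6,8,9,9,9,10,13,15,16,17,21]

Scan for sites:
  XjeIV CCTCA/5: at [11] ⇒ [16]
  PtaII ACCCA/2: at [30, 35, 112] ⇒ [32, 37, 114]
  JekII CTGGGACA/5: at [41, 94, 118, 139] ⇒ [46, 99, 123, 144]
  ZebII GAGCA/0: at [0, 17, 23, 51, 76] ⇒ [17, 23, 51, 76] (position 0 is a terminus of the linear molecule — no cut)
  DwuVI TTGTCGC/3: at [65, 86] ⇒ [68, 89]

Pooled cuts: [16, 17, 23, 32, 37, 46, 51, 68, 76, 89, 99, 114, 123, 144]

Fragments:
  [0,16): 16 bp
  [16,17): 1 bp
  [17,23): 6 bp
  [23,32): 9 bp
  [32,37): 5 bp
  [37,46): 9 bp
  [46,51): 5 bp
  [51,68): 17 bp
  [68,76): 8 bp
  [76,89): 13 bp
  [89,99): 10 bp
  [99,114): 15 bp
  [114,123): 9 bp
  [123,144): 21 bp
  [144,149): 5 bp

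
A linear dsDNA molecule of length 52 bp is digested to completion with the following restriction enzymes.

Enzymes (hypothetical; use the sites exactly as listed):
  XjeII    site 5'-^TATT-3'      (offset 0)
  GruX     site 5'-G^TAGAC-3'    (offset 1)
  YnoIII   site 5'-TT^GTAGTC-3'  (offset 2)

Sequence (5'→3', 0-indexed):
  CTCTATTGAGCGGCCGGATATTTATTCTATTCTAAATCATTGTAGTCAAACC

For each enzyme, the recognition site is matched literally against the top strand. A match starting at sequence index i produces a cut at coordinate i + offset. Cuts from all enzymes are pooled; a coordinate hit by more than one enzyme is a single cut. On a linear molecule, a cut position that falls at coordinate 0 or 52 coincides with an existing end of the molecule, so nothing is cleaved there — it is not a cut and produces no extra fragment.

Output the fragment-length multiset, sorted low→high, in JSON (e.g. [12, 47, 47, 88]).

[3,4,5,11,14,15]

Scan for sites:
  XjeII (TATT, off=0): starts [3, 18, 22, 27] → cuts [3, 18, 22, 27]
  GruX (GTAGAC, off=1): no sites
  YnoIII (TTGTAGTC, off=2): starts [39] → cuts [41]

All cut coordinates (distinct, sorted): [3, 18, 22, 27, 41]

Fragments:
  [0,3): 3 bp
  [3,18): 15 bp
  [18,22): 4 bp
  [22,27): 5 bp
  [27,41): 14 bp
  [41,52): 11 bp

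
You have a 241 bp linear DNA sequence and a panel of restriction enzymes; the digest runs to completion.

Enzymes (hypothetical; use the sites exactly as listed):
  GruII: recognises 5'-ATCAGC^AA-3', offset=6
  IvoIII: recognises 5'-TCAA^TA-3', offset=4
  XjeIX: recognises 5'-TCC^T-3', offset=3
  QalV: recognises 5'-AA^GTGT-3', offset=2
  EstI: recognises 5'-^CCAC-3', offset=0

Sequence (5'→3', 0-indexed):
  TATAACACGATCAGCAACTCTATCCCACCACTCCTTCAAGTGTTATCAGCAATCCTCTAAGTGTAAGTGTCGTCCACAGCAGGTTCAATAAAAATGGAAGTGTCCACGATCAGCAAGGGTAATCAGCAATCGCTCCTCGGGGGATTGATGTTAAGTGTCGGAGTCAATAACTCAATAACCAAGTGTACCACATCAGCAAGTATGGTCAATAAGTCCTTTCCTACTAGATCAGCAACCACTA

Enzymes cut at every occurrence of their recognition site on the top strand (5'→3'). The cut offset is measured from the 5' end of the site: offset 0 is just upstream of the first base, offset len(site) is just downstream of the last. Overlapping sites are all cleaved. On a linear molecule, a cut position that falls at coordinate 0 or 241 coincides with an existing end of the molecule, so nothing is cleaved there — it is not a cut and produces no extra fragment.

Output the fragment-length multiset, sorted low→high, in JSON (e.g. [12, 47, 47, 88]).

[2,3,4,5,5,5,5,5,6,6,7,7,7,7,8,9,9,10,11,11,11,12,12,13,13,15,15,18]

Per-enzyme occurrences:
  GruII (ATCAGCAA, off=6): starts [9, 44, 108, 121, 191, 227] → cuts [15, 50, 114, 127, 197, 233]
  IvoIII (TCAATA, off=4): starts [84, 163, 171, 205] → cuts [88, 167, 175, 209]
  XjeIX (TCCT, off=3): starts [31, 52, 133, 213, 218] → cuts [34, 55, 136, 216, 221]
  QalV (AAGTGT, off=2): starts [37, 58, 64, 97, 152, 180] → cuts [39, 60, 66, 99, 154, 182]
  EstI (CCAC, off=0): starts [24, 27, 73, 103, 187, 235] → cuts [24, 27, 73, 103, 187, 235]

All cut coordinates (distinct, sorted): [15, 24, 27, 34, 39, 50, 55, 60, 66, 73, 88, 99, 103, 114, 127, 136, 154, 167, 175, 182, 187, 197, 209, 216, 221, 233, 235]

Fragments:
  [0,15): 15 bp
  [15,24): 9 bp
  [24,27): 3 bp
  [27,34): 7 bp
  [34,39): 5 bp
  [39,50): 11 bp
  [50,55): 5 bp
  [55,60): 5 bp
  [60,66): 6 bp
  [66,73): 7 bp
  [73,88): 15 bp
  [88,99): 11 bp
  [99,103): 4 bp
  [103,114): 11 bp
  [114,127): 13 bp
  [127,136): 9 bp
  [136,154): 18 bp
  [154,167): 13 bp
  [167,175): 8 bp
  [175,182): 7 bp
  [182,187): 5 bp
  [187,197): 10 bp
  [197,209): 12 bp
  [209,216): 7 bp
  [216,221): 5 bp
  [221,233): 12 bp
  [233,235): 2 bp
  [235,241): 6 bp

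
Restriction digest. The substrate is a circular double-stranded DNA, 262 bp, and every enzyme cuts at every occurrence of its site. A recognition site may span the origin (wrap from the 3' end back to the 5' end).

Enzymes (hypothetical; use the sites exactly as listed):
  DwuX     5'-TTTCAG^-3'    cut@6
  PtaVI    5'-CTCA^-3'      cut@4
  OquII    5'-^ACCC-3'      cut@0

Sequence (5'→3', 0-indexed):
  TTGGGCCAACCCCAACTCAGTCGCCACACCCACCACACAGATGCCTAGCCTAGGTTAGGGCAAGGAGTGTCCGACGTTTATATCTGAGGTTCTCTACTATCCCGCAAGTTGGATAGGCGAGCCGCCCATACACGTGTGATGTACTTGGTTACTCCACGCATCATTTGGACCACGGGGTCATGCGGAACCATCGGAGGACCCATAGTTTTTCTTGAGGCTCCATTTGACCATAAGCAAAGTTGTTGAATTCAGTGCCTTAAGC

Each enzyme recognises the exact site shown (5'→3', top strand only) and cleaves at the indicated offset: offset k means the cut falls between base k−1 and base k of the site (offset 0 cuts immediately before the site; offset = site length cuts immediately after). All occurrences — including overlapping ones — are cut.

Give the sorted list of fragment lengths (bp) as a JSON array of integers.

Per-enzyme occurrences:
  DwuX (TTTCAG, off=6): no sites
  PtaVI CTCA/4: at [15] ⇒ [19]
  OquII ACCC/0: at [8, 27, 197] ⇒ [8, 27, 197]

Pooled cuts: [8, 19, 27, 197]

Fragment lengths:
  8→19: 11 bp
  19→27: 8 bp
  27→197: 170 bp
  197→8 (wrap): 262-197+8 = 73 bp

[8,11,73,170]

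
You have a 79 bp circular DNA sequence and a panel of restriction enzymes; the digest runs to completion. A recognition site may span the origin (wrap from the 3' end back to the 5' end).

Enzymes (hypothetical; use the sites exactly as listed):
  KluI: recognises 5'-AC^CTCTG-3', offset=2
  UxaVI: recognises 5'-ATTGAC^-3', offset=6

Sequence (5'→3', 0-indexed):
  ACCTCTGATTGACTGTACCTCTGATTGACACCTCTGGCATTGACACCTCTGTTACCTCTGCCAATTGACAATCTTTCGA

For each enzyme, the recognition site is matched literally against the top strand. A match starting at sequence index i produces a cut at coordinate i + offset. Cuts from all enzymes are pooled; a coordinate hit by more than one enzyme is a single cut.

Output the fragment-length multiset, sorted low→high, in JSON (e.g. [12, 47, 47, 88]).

Scan for sites:
  KluI ACCTCTG/2: at [0, 16, 29, 44, 53] ⇒ [2, 18, 31, 46, 55]
  UxaVI ATTGAC/6: at [7, 23, 38, 63] ⇒ [13, 29, 44, 69]

All cut coordinates (distinct, sorted): [2, 13, 18, 29, 31, 44, 46, 55, 69]

Fragment lengths:
  2→13: 11 bp
  13→18: 5 bp
  18→29: 11 bp
  29→31: 2 bp
  31→44: 13 bp
  44→46: 2 bp
  46→55: 9 bp
  55→69: 14 bp
  69→2 (wrap): 79-69+2 = 12 bp

[2,2,5,9,11,11,12,13,14]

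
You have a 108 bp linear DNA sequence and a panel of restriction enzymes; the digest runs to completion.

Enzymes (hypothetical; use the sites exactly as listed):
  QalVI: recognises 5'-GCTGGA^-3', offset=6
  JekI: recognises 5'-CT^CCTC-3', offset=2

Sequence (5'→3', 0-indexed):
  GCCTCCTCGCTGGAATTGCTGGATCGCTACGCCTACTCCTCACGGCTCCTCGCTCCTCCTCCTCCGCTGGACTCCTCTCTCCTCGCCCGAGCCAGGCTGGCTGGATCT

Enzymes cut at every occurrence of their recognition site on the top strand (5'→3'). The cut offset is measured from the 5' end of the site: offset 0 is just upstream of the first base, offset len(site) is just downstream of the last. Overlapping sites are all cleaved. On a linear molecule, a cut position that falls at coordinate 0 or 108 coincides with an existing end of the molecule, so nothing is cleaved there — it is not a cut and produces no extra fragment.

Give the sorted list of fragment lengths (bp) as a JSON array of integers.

[2,3,3,3,4,7,7,9,10,10,11,14,25]

Scan for sites:
  QalVI GCTGGA/6: at [8, 17, 65, 99] ⇒ [14, 23, 71, 105]
  JekI CTCCTC/2: at [2, 35, 45, 52, 55, 58, 71, 78] ⇒ [4, 37, 47, 54, 57, 60, 73, 80]

All cut coordinates (distinct, sorted): [4, 14, 23, 37, 47, 54, 57, 60, 71, 73, 80, 105]

Fragment lengths:
  [0,4): 4 bp
  [4,14): 10 bp
  [14,23): 9 bp
  [23,37): 14 bp
  [37,47): 10 bp
  [47,54): 7 bp
  [54,57): 3 bp
  [57,60): 3 bp
  [60,71): 11 bp
  [71,73): 2 bp
  [73,80): 7 bp
  [80,105): 25 bp
  [105,108): 3 bp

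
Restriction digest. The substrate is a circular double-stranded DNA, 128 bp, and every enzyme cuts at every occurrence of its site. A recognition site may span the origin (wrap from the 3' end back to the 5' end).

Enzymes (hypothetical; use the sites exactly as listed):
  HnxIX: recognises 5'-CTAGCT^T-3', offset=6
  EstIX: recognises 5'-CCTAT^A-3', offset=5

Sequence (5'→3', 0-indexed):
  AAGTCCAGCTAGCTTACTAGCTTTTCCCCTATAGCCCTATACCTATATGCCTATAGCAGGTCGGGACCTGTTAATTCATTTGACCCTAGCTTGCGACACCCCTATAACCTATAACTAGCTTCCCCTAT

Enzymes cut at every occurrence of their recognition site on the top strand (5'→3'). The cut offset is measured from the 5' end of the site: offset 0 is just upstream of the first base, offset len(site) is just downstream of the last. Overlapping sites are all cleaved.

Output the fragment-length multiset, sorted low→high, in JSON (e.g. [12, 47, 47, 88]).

Per-enzyme occurrences:
  HnxIX (CTAGCTT, off=6): starts [8, 16, 85, 114] → cuts [14, 22, 91, 120]
  EstIX (CCTATA, off=5): starts [27, 35, 41, 49, 100, 107, 123] → cuts [0, 32, 40, 46, 54, 105, 112]

All cut coordinates (distinct, sorted): [0, 14, 22, 32, 40, 46, 54, 91, 105, 112, 120]

Fragment lengths:
  0→14: 14 bp
  14→22: 8 bp
  22→32: 10 bp
  32→40: 8 bp
  40→46: 6 bp
  46→54: 8 bp
  54→91: 37 bp
  91→105: 14 bp
  105→112: 7 bp
  112→120: 8 bp
  120→0 (wrap): 128-120+0 = 8 bp

[6,7,8,8,8,8,8,10,14,14,37]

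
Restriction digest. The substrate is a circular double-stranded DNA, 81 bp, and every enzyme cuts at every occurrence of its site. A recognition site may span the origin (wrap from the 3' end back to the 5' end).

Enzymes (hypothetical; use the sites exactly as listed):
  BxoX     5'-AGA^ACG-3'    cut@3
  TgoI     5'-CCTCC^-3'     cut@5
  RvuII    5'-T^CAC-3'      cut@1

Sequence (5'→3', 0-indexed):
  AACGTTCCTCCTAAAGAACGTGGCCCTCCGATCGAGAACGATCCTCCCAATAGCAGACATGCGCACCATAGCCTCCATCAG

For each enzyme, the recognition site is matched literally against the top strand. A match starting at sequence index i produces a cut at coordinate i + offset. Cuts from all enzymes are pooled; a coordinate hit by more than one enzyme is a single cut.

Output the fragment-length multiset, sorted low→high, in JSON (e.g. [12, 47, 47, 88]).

[6,6,8,10,10,12,29]

Scan for sites:
  BxoX AGAACG/3: at [14, 34, 79] ⇒ [1, 17, 37]
  TgoI CCTCC/5: at [6, 24, 42, 71] ⇒ [11, 29, 47, 76]
  RvuII (TCAC, off=1): no sites

Pooled cuts: [1, 11, 17, 29, 37, 47, 76]

Fragment lengths:
  1→11: 10 bp
  11→17: 6 bp
  17→29: 12 bp
  29→37: 8 bp
  37→47: 10 bp
  47→76: 29 bp
  76→1 (wrap): 81-76+1 = 6 bp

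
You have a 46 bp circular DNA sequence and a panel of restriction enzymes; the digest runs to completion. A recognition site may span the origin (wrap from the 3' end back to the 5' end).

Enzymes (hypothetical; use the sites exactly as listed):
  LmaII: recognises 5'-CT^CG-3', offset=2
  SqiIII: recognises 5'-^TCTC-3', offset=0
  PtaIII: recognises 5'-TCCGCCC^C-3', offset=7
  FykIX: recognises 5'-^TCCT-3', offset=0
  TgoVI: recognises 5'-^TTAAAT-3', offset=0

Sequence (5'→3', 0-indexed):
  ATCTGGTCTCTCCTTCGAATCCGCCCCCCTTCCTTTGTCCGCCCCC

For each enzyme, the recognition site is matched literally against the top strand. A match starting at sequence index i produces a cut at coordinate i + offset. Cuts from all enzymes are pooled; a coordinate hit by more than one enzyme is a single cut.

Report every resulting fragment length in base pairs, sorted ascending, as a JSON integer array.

[2,2,4,8,14,16]

Site scan:
  LmaII (CTCG, off=2): no sites
  SqiIII (TCTC, off=0): starts [6, 8] → cuts [6, 8]
  PtaIII (TCCGCCCC, off=7): starts [19, 37] → cuts [26, 44]
  FykIX (TCCT, off=0): starts [10, 30] → cuts [10, 30]
  TgoVI (TTAAAT, off=0): no sites

All cut coordinates (distinct, sorted): [6, 8, 10, 26, 30, 44]

Fragment lengths:
  6→8: 2 bp
  8→10: 2 bp
  10→26: 16 bp
  26→30: 4 bp
  30→44: 14 bp
  44→6 (wrap): 46-44+6 = 8 bp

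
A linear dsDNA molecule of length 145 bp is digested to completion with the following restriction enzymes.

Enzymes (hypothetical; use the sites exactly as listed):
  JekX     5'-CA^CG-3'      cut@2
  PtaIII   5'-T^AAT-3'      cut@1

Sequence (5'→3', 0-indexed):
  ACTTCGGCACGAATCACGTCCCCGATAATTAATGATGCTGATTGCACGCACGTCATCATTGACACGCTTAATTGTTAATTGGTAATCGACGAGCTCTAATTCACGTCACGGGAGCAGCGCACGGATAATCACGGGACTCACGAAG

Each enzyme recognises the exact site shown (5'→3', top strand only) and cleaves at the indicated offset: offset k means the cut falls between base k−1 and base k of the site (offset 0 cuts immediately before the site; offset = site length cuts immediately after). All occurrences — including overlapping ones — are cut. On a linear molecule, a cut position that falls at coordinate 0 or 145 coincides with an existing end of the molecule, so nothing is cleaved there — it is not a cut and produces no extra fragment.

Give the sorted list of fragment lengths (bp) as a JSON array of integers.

[4,4,5,5,5,5,5,6,7,7,7,9,9,10,13,14,14,16]

Per-enzyme occurrences:
  JekX CACG/2: at [7, 14, 44, 48, 62, 101, 106, 119, 129, 138] ⇒ [9, 16, 46, 50, 64, 103, 108, 121, 131, 140]
  PtaIII TAAT/1: at [25, 29, 68, 75, 82, 96, 125] ⇒ [26, 30, 69, 76, 83, 97, 126]

All cut coordinates (distinct, sorted): [9, 16, 26, 30, 46, 50, 64, 69, 76, 83, 97, 103, 108, 121, 126, 131, 140]

Fragment lengths:
  [0,9): 9 bp
  [9,16): 7 bp
  [16,26): 10 bp
  [26,30): 4 bp
  [30,46): 16 bp
  [46,50): 4 bp
  [50,64): 14 bp
  [64,69): 5 bp
  [69,76): 7 bp
  [76,83): 7 bp
  [83,97): 14 bp
  [97,103): 6 bp
  [103,108): 5 bp
  [108,121): 13 bp
  [121,126): 5 bp
  [126,131): 5 bp
  [131,140): 9 bp
  [140,145): 5 bp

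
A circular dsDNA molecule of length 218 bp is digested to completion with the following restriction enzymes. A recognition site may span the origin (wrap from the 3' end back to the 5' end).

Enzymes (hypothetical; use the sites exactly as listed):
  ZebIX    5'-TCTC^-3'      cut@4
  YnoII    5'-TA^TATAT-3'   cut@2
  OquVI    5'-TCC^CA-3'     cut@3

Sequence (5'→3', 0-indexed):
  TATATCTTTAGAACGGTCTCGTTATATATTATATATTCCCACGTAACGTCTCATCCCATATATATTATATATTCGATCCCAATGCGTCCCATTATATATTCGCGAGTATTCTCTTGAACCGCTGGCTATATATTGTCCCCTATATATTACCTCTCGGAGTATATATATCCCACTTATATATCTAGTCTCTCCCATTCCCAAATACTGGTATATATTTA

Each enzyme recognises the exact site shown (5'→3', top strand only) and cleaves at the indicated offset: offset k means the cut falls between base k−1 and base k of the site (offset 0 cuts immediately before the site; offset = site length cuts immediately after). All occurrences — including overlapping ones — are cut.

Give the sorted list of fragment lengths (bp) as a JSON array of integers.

[1,2,2,4,4,4,5,6,6,6,7,7,7,8,8,10,12,12,13,13,13,14,15,19,20]

Scan for sites:
  ZebIX TCTC/4: at [16, 48, 109, 151, 185, 187] ⇒ [20, 52, 113, 155, 189, 191]
  YnoII TATATAT/2: at [22, 29, 58, 65, 92, 126, 140, 159, 161, 174, 208, 216] ⇒ [0, 24, 31, 60, 67, 94, 128, 142, 161, 163, 176, 210]
  OquVI TCCCA/3: at [36, 53, 76, 86, 167, 189, 195] ⇒ [39, 56, 79, 89, 170, 192, 198]

All cut coordinates (distinct, sorted): [0, 20, 24, 31, 39, 52, 56, 60, 67, 79, 89, 94, 113, 128, 142, 155, 161, 163, 170, 176, 189, 191, 192, 198, 210]

Fragments:
  0→20: 20 bp
  20→24: 4 bp
  24→31: 7 bp
  31→39: 8 bp
  39→52: 13 bp
  52→56: 4 bp
  56→60: 4 bp
  60→67: 7 bp
  67→79: 12 bp
  79→89: 10 bp
  89→94: 5 bp
  94→113: 19 bp
  113→128: 15 bp
  128→142: 14 bp
  142→155: 13 bp
  155→161: 6 bp
  161→163: 2 bp
  163→170: 7 bp
  170→176: 6 bp
  176→189: 13 bp
  189→191: 2 bp
  191→192: 1 bp
  192→198: 6 bp
  198→210: 12 bp
  210→0 (wrap): 218-210+0 = 8 bp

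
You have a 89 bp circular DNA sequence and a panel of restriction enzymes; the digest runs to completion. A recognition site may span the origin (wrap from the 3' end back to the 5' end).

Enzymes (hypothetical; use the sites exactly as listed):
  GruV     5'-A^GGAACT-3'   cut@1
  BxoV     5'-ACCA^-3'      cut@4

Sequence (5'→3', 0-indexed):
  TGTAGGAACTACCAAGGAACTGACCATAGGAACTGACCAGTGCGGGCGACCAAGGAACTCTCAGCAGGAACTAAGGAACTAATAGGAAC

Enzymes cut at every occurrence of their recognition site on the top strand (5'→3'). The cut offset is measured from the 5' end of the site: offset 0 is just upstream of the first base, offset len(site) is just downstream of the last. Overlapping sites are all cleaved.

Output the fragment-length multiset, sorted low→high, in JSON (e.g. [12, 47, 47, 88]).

Scan for sites:
  GruV AGGAACT/1: at [3, 14, 27, 52, 65, 73, 83] ⇒ [4, 15, 28, 53, 66, 74, 84]
  BxoV ACCA/4: at [10, 22, 35, 48] ⇒ [14, 26, 39, 52]

All cut coordinates (distinct, sorted): [4, 14, 15, 26, 28, 39, 52, 53, 66, 74, 84]

Fragments:
  4→14: 10 bp
  14→15: 1 bp
  15→26: 11 bp
  26→28: 2 bp
  28→39: 11 bp
  39→52: 13 bp
  52→53: 1 bp
  53→66: 13 bp
  66→74: 8 bp
  74→84: 10 bp
  84→4 (wrap): 89-84+4 = 9 bp

[1,1,2,8,9,10,10,11,11,13,13]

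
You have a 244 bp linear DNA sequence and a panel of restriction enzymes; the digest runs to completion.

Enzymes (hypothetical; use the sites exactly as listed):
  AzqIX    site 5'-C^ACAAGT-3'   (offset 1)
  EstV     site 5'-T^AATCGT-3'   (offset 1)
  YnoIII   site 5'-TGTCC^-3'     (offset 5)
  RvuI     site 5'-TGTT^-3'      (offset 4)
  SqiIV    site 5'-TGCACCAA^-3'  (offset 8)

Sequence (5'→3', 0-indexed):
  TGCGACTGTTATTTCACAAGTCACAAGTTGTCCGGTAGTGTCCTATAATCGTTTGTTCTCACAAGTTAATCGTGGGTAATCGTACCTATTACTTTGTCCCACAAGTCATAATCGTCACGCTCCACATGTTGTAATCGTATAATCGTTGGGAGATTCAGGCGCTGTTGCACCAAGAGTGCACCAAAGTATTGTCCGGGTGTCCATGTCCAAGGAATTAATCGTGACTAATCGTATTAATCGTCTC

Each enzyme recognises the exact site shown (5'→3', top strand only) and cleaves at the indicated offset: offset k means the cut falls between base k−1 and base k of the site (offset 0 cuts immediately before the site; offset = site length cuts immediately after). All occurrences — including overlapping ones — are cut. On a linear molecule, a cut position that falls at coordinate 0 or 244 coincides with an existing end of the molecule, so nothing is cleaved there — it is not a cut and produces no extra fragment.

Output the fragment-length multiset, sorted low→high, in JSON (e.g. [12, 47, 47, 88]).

Per-enzyme occurrences:
  AzqIX (CACAAGT, off=1): starts [14, 21, 59, 99] → cuts [15, 22, 60, 100]
  EstV (TAATCGT, off=1): starts [45, 66, 76, 108, 131, 139, 215, 225, 234] → cuts [46, 67, 77, 109, 132, 140, 216, 226, 235]
  YnoIII (TGTCC, off=5): starts [28, 38, 94, 189, 197, 203] → cuts [33, 43, 99, 194, 202, 208]
  RvuI (TGTT, off=4): starts [6, 53, 126, 162] → cuts [10, 57, 130, 166]
  SqiIV (TGCACCAA, off=8): starts [165, 176] → cuts [173, 184]

Pooled cuts: [10, 15, 22, 33, 43, 46, 57, 60, 67, 77, 99, 100, 109, 130, 132, 140, 166, 173, 184, 194, 202, 208, 216, 226, 235]

Fragment lengths:
  [0,10): 10 bp
  [10,15): 5 bp
  [15,22): 7 bp
  [22,33): 11 bp
  [33,43): 10 bp
  [43,46): 3 bp
  [46,57): 11 bp
  [57,60): 3 bp
  [60,67): 7 bp
  [67,77): 10 bp
  [77,99): 22 bp
  [99,100): 1 bp
  [100,109): 9 bp
  [109,130): 21 bp
  [130,132): 2 bp
  [132,140): 8 bp
  [140,166): 26 bp
  [166,173): 7 bp
  [173,184): 11 bp
  [184,194): 10 bp
  [194,202): 8 bp
  [202,208): 6 bp
  [208,216): 8 bp
  [216,226): 10 bp
  [226,235): 9 bp
  [235,244): 9 bp

[1,2,3,3,5,6,7,7,7,8,8,8,9,9,9,10,10,10,10,10,11,11,11,21,22,26]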